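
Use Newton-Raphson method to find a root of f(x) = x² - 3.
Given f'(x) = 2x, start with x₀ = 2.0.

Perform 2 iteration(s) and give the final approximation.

f(x) = x² - 3
f'(x) = 2x
x₀ = 2.0

Newton-Raphson formula: x_{n+1} = x_n - f(x_n)/f'(x_n)

Iteration 1:
  f(2.000000) = 1.000000
  f'(2.000000) = 4.000000
  x_1 = 2.000000 - 1.000000/4.000000 = 1.750000
Iteration 2:
  f(1.750000) = 0.062500
  f'(1.750000) = 3.500000
  x_2 = 1.750000 - 0.062500/3.500000 = 1.732143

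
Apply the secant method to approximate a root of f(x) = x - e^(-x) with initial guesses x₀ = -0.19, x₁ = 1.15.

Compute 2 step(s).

f(x) = x - e^(-x)
x₀ = -0.19, x₁ = 1.15

Secant formula: x_{n+1} = x_n - f(x_n)(x_n - x_{n-1})/(f(x_n) - f(x_{n-1}))

Iteration 1:
  f(-0.190000) = -1.399250
  f(1.150000) = 0.833363
  x_2 = 1.150000 - 0.833363×(1.150000 - (-0.190000))/(0.833363 - (-1.399250))
       = 0.649821
Iteration 2:
  f(1.150000) = 0.833363
  f(0.649821) = 0.127681
  x_3 = 0.649821 - 0.127681×(0.649821 - 1.150000)/(0.127681 - 0.833363)
       = 0.559322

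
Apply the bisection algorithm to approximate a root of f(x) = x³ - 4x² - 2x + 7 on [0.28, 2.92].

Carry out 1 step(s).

f(x) = x³ - 4x² - 2x + 7
Initial interval: [0.28, 2.92]

Iteration 1:
  c_1 = (0.280000 + 2.920000)/2 = 1.600000
  f(c_1) = f(1.600000) = -2.344000
  f(a) × f(c) < 0, new interval: [0.280000, 1.600000]

After 1 iteration(s), the approximation is c_1 = 1.600000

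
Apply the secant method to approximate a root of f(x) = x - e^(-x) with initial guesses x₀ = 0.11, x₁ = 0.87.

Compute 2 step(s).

f(x) = x - e^(-x)
x₀ = 0.11, x₁ = 0.87

Secant formula: x_{n+1} = x_n - f(x_n)(x_n - x_{n-1})/(f(x_n) - f(x_{n-1}))

Iteration 1:
  f(0.110000) = -0.785834
  f(0.870000) = 0.451048
  x_2 = 0.870000 - 0.451048×(0.870000 - 0.110000)/(0.451048 - (-0.785834))
       = 0.592854
Iteration 2:
  f(0.870000) = 0.451048
  f(0.592854) = 0.040107
  x_3 = 0.592854 - 0.040107×(0.592854 - 0.870000)/(0.040107 - 0.451048)
       = 0.565806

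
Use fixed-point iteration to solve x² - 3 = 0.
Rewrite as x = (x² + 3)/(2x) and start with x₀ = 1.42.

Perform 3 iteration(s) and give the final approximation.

Equation: x² - 3 = 0
Fixed-point form: x = (x² + 3)/(2x)
x₀ = 1.42

x_1 = g(1.420000) = 1.766338
x_2 = g(1.766338) = 1.732384
x_3 = g(1.732384) = 1.732051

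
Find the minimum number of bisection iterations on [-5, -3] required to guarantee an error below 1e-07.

We need (b-a)/2^n ≤ 1e-07
(-3 - (-5))/2^n ≤ 1e-07
2/2^n ≤ 1e-07
2^n ≥ 20000000
n ≥ log₂(20000000) = 24.25
n ≥ 25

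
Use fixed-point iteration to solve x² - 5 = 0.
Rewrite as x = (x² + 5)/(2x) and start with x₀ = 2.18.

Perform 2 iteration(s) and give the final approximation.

Equation: x² - 5 = 0
Fixed-point form: x = (x² + 5)/(2x)
x₀ = 2.18

x_1 = g(2.180000) = 2.236789
x_2 = g(2.236789) = 2.236068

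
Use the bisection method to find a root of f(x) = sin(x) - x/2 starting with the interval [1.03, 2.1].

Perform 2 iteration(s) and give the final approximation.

f(x) = sin(x) - x/2
Initial interval: [1.03, 2.1]

Iteration 1:
  c_1 = (1.030000 + 2.100000)/2 = 1.565000
  f(c_1) = f(1.565000) = 0.217483
  f(a) × f(c) ≥ 0, new interval: [1.565000, 2.100000]
Iteration 2:
  c_2 = (1.565000 + 2.100000)/2 = 1.832500
  f(c_2) = f(1.832500) = 0.049701
  f(a) × f(c) ≥ 0, new interval: [1.832500, 2.100000]

After 2 iteration(s), the approximation is c_2 = 1.832500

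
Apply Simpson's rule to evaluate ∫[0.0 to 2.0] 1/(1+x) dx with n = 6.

f(x) = 1/(1+x)
a = 0.0, b = 2.0, n = 6
h = (b - a)/n = 0.333333

Simpson's rule: (h/3)[f(x₀) + 4f(x₁) + 2f(x₂) + ... + f(xₙ)]

x_0 = 0.0000, f(x_0) = 1.000000, coefficient = 1
x_1 = 0.3333, f(x_1) = 0.750000, coefficient = 4
x_2 = 0.6667, f(x_2) = 0.600000, coefficient = 2
x_3 = 1.0000, f(x_3) = 0.500000, coefficient = 4
x_4 = 1.3333, f(x_4) = 0.428571, coefficient = 2
x_5 = 1.6667, f(x_5) = 0.375000, coefficient = 4
x_6 = 2.0000, f(x_6) = 0.333333, coefficient = 1

I ≈ (0.333333/3) × 9.890476 = 1.098942
Exact value: 1.098612
Error: 0.000330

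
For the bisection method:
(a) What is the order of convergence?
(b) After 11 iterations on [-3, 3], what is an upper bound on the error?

(a) Bisection has linear (order 1) convergence; the error is halved each step.

(b) Error bound = (b-a)/2^n = (3 - (-3))/2^{11}
    = 6/2^{11}

(a) 1 (linear); (b) error ≤ 2.93e-03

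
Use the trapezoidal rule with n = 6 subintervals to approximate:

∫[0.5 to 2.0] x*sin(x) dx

f(x) = x*sin(x)
a = 0.5, b = 2.0, n = 6
h = (b - a)/n = 0.250000

Trapezoidal rule: (h/2)[f(x₀) + 2f(x₁) + 2f(x₂) + ... + f(xₙ)]

x_0 = 0.5000, f(x_0) = 0.239713, coefficient = 1
x_1 = 0.7500, f(x_1) = 0.511229, coefficient = 2
x_2 = 1.0000, f(x_2) = 0.841471, coefficient = 2
x_3 = 1.2500, f(x_3) = 1.186231, coefficient = 2
x_4 = 1.5000, f(x_4) = 1.496242, coefficient = 2
x_5 = 1.7500, f(x_5) = 1.721975, coefficient = 2
x_6 = 2.0000, f(x_6) = 1.818595, coefficient = 1

I ≈ (0.250000/2) × 13.572605 = 1.696576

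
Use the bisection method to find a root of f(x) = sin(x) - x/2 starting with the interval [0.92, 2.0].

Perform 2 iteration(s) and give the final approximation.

f(x) = sin(x) - x/2
Initial interval: [0.92, 2.0]

Iteration 1:
  c_1 = (0.920000 + 2.000000)/2 = 1.460000
  f(c_1) = f(1.460000) = 0.263868
  f(a) × f(c) ≥ 0, new interval: [1.460000, 2.000000]
Iteration 2:
  c_2 = (1.460000 + 2.000000)/2 = 1.730000
  f(c_2) = f(1.730000) = 0.122354
  f(a) × f(c) ≥ 0, new interval: [1.730000, 2.000000]

After 2 iteration(s), the approximation is c_2 = 1.730000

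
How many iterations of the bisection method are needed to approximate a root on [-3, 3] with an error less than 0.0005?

We need (b-a)/2^n ≤ 0.0005
(3 - (-3))/2^n ≤ 0.0005
6/2^n ≤ 0.0005
2^n ≥ 12000
n ≥ log₂(12000) = 13.55
n ≥ 14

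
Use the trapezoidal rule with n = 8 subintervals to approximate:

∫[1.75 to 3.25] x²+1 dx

f(x) = x²+1
a = 1.75, b = 3.25, n = 8
h = (b - a)/n = 0.187500

Trapezoidal rule: (h/2)[f(x₀) + 2f(x₁) + 2f(x₂) + ... + f(xₙ)]

x_0 = 1.7500, f(x_0) = 4.062500, coefficient = 1
x_1 = 1.9375, f(x_1) = 4.753906, coefficient = 2
x_2 = 2.1250, f(x_2) = 5.515625, coefficient = 2
x_3 = 2.3125, f(x_3) = 6.347656, coefficient = 2
x_4 = 2.5000, f(x_4) = 7.250000, coefficient = 2
x_5 = 2.6875, f(x_5) = 8.222656, coefficient = 2
x_6 = 2.8750, f(x_6) = 9.265625, coefficient = 2
x_7 = 3.0625, f(x_7) = 10.378906, coefficient = 2
x_8 = 3.2500, f(x_8) = 11.562500, coefficient = 1

I ≈ (0.187500/2) × 119.093750 = 11.165039
Exact value: 11.156250
Error: 0.008789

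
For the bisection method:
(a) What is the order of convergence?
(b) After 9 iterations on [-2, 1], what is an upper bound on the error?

(a) Bisection has linear (order 1) convergence; the error is halved each step.

(b) Error bound = (b-a)/2^n = (1 - (-2))/2^{9}
    = 3/2^{9}

(a) 1 (linear); (b) error ≤ 5.86e-03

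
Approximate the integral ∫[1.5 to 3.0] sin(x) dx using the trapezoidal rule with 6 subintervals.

f(x) = sin(x)
a = 1.5, b = 3.0, n = 6
h = (b - a)/n = 0.250000

Trapezoidal rule: (h/2)[f(x₀) + 2f(x₁) + 2f(x₂) + ... + f(xₙ)]

x_0 = 1.5000, f(x_0) = 0.997495, coefficient = 1
x_1 = 1.7500, f(x_1) = 0.983986, coefficient = 2
x_2 = 2.0000, f(x_2) = 0.909297, coefficient = 2
x_3 = 2.2500, f(x_3) = 0.778073, coefficient = 2
x_4 = 2.5000, f(x_4) = 0.598472, coefficient = 2
x_5 = 2.7500, f(x_5) = 0.381661, coefficient = 2
x_6 = 3.0000, f(x_6) = 0.141120, coefficient = 1

I ≈ (0.250000/2) × 8.441594 = 1.055199
Exact value: 1.060730
Error: 0.005530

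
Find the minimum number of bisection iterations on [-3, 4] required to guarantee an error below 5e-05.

We need (b-a)/2^n ≤ 5e-05
(4 - (-3))/2^n ≤ 5e-05
7/2^n ≤ 5e-05
2^n ≥ 140000
n ≥ log₂(140000) = 17.10
n ≥ 18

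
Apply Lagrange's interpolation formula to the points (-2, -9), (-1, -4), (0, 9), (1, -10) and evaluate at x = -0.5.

Lagrange interpolation formula:
P(x) = Σ yᵢ × Lᵢ(x)
where Lᵢ(x) = Π_{j≠i} (x - xⱼ)/(xᵢ - xⱼ)

L_0(-0.5) = (-0.5 - (-1))/(-2 - (-1)) × (-0.5 - 0)/(-2 - 0) × (-0.5 - 1)/(-2 - 1) = -0.062500
L_1(-0.5) = (-0.5 - (-2))/(-1 - (-2)) × (-0.5 - 0)/(-1 - 0) × (-0.5 - 1)/(-1 - 1) = 0.562500
L_2(-0.5) = (-0.5 - (-2))/(0 - (-2)) × (-0.5 - (-1))/(0 - (-1)) × (-0.5 - 1)/(0 - 1) = 0.562500
L_3(-0.5) = (-0.5 - (-2))/(1 - (-2)) × (-0.5 - (-1))/(1 - (-1)) × (-0.5 - 0)/(1 - 0) = -0.062500

P(-0.5) = (-9)×L_0(-0.5) + (-4)×L_1(-0.5) + 9×L_2(-0.5) + (-10)×L_3(-0.5)
P(-0.5) = 4.000000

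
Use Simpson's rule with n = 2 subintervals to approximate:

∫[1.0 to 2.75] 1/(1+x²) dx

f(x) = 1/(1+x²)
a = 1.0, b = 2.75, n = 2
h = (b - a)/n = 0.875000

Simpson's rule: (h/3)[f(x₀) + 4f(x₁) + 2f(x₂) + ... + f(xₙ)]

x_0 = 1.0000, f(x_0) = 0.500000, coefficient = 1
x_1 = 1.8750, f(x_1) = 0.221453, coefficient = 4
x_2 = 2.7500, f(x_2) = 0.116788, coefficient = 1

I ≈ (0.875000/3) × 1.502601 = 0.438259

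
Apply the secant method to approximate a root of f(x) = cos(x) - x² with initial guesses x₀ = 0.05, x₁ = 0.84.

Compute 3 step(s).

f(x) = cos(x) - x²
x₀ = 0.05, x₁ = 0.84

Secant formula: x_{n+1} = x_n - f(x_n)(x_n - x_{n-1})/(f(x_n) - f(x_{n-1}))

Iteration 1:
  f(0.050000) = 0.996250
  f(0.840000) = -0.038137
  x_2 = 0.840000 - (-0.038137)×(0.840000 - 0.050000)/(-0.038137 - 0.996250)
       = 0.810873
Iteration 2:
  f(0.840000) = -0.038137
  f(0.810873) = 0.031350
  x_3 = 0.810873 - 0.031350×(0.810873 - 0.840000)/(0.031350 - (-0.038137))
       = 0.824014
Iteration 3:
  f(0.810873) = 0.031350
  f(0.824014) = 0.000281
  x_4 = 0.824014 - 0.000281×(0.824014 - 0.810873)/(0.000281 - 0.031350)
       = 0.824133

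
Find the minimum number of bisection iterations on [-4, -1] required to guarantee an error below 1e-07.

We need (b-a)/2^n ≤ 1e-07
(-1 - (-4))/2^n ≤ 1e-07
3/2^n ≤ 1e-07
2^n ≥ 30000000
n ≥ log₂(30000000) = 24.84
n ≥ 25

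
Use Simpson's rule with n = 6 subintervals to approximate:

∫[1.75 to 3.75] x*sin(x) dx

f(x) = x*sin(x)
a = 1.75, b = 3.75, n = 6
h = (b - a)/n = 0.333333

Simpson's rule: (h/3)[f(x₀) + 4f(x₁) + 2f(x₂) + ... + f(xₙ)]

x_0 = 1.7500, f(x_0) = 1.721975, coefficient = 1
x_1 = 2.0833, f(x_1) = 1.815632, coefficient = 4
x_2 = 2.4167, f(x_2) = 1.602443, coefficient = 2
x_3 = 2.7500, f(x_3) = 1.049568, coefficient = 4
x_4 = 3.0833, f(x_4) = 0.179531, coefficient = 2
x_5 = 3.4167, f(x_5) = -0.928029, coefficient = 4
x_6 = 3.7500, f(x_6) = -2.143355, coefficient = 1

I ≈ (0.333333/3) × 10.891252 = 1.210139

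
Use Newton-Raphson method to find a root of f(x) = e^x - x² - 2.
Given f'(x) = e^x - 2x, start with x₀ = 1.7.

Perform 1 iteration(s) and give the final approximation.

f(x) = e^x - x² - 2
f'(x) = e^x - 2x
x₀ = 1.7

Newton-Raphson formula: x_{n+1} = x_n - f(x_n)/f'(x_n)

Iteration 1:
  f(1.700000) = 0.583947
  f'(1.700000) = 2.073947
  x_1 = 1.700000 - 0.583947/2.073947 = 1.418437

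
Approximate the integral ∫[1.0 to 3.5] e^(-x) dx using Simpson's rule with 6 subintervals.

f(x) = e^(-x)
a = 1.0, b = 3.5, n = 6
h = (b - a)/n = 0.416667

Simpson's rule: (h/3)[f(x₀) + 4f(x₁) + 2f(x₂) + ... + f(xₙ)]

x_0 = 1.0000, f(x_0) = 0.367879, coefficient = 1
x_1 = 1.4167, f(x_1) = 0.242521, coefficient = 4
x_2 = 1.8333, f(x_2) = 0.159880, coefficient = 2
x_3 = 2.2500, f(x_3) = 0.105399, coefficient = 4
x_4 = 2.6667, f(x_4) = 0.069483, coefficient = 2
x_5 = 3.0833, f(x_5) = 0.045806, coefficient = 4
x_6 = 3.5000, f(x_6) = 0.030197, coefficient = 1

I ≈ (0.416667/3) × 2.431710 = 0.337737
Exact value: 0.337682
Error: 0.000055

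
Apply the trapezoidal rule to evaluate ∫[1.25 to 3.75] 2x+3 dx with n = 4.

f(x) = 2x+3
a = 1.25, b = 3.75, n = 4
h = (b - a)/n = 0.625000

Trapezoidal rule: (h/2)[f(x₀) + 2f(x₁) + 2f(x₂) + ... + f(xₙ)]

x_0 = 1.2500, f(x_0) = 5.500000, coefficient = 1
x_1 = 1.8750, f(x_1) = 6.750000, coefficient = 2
x_2 = 2.5000, f(x_2) = 8.000000, coefficient = 2
x_3 = 3.1250, f(x_3) = 9.250000, coefficient = 2
x_4 = 3.7500, f(x_4) = 10.500000, coefficient = 1

I ≈ (0.625000/2) × 64.000000 = 20.000000
Exact value: 20.000000
Error: 0.000000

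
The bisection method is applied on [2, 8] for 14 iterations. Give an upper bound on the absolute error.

Bisection error bound: |error| ≤ (b-a)/2^n
|error| ≤ (8 - 2)/2^14 = 6/2^14
|error| ≤ 0.0003662109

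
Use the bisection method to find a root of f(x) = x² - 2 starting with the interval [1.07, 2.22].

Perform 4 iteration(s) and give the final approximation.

f(x) = x² - 2
Initial interval: [1.07, 2.22]

Iteration 1:
  c_1 = (1.070000 + 2.220000)/2 = 1.645000
  f(c_1) = f(1.645000) = 0.706025
  f(a) × f(c) < 0, new interval: [1.070000, 1.645000]
Iteration 2:
  c_2 = (1.070000 + 1.645000)/2 = 1.357500
  f(c_2) = f(1.357500) = -0.157194
  f(a) × f(c) ≥ 0, new interval: [1.357500, 1.645000]
Iteration 3:
  c_3 = (1.357500 + 1.645000)/2 = 1.501250
  f(c_3) = f(1.501250) = 0.253752
  f(a) × f(c) < 0, new interval: [1.357500, 1.501250]
Iteration 4:
  c_4 = (1.357500 + 1.501250)/2 = 1.429375
  f(c_4) = f(1.429375) = 0.043113
  f(a) × f(c) < 0, new interval: [1.357500, 1.429375]

After 4 iteration(s), the approximation is c_4 = 1.429375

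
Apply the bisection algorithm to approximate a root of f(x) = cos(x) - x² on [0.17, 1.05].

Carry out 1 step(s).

f(x) = cos(x) - x²
Initial interval: [0.17, 1.05]

Iteration 1:
  c_1 = (0.170000 + 1.050000)/2 = 0.610000
  f(c_1) = f(0.610000) = 0.447548
  f(a) × f(c) ≥ 0, new interval: [0.610000, 1.050000]

After 1 iteration(s), the approximation is c_1 = 0.610000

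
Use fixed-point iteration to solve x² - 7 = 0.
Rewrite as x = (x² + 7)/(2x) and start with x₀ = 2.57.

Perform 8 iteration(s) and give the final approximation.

Equation: x² - 7 = 0
Fixed-point form: x = (x² + 7)/(2x)
x₀ = 2.57

x_1 = g(2.570000) = 2.646868
x_2 = g(2.646868) = 2.645752
x_3 = g(2.645752) = 2.645751
x_4 = g(2.645751) = 2.645751
x_5 = g(2.645751) = 2.645751
x_6 = g(2.645751) = 2.645751
x_7 = g(2.645751) = 2.645751
x_8 = g(2.645751) = 2.645751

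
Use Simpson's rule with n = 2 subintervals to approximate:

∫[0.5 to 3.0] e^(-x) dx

f(x) = e^(-x)
a = 0.5, b = 3.0, n = 2
h = (b - a)/n = 1.250000

Simpson's rule: (h/3)[f(x₀) + 4f(x₁) + 2f(x₂) + ... + f(xₙ)]

x_0 = 0.5000, f(x_0) = 0.606531, coefficient = 1
x_1 = 1.7500, f(x_1) = 0.173774, coefficient = 4
x_2 = 3.0000, f(x_2) = 0.049787, coefficient = 1

I ≈ (1.250000/3) × 1.351414 = 0.563089
Exact value: 0.556744
Error: 0.006345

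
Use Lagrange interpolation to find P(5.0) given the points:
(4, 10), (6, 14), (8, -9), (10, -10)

Lagrange interpolation formula:
P(x) = Σ yᵢ × Lᵢ(x)
where Lᵢ(x) = Π_{j≠i} (x - xⱼ)/(xᵢ - xⱼ)

L_0(5.0) = (5.0 - 6)/(4 - 6) × (5.0 - 8)/(4 - 8) × (5.0 - 10)/(4 - 10) = 0.312500
L_1(5.0) = (5.0 - 4)/(6 - 4) × (5.0 - 8)/(6 - 8) × (5.0 - 10)/(6 - 10) = 0.937500
L_2(5.0) = (5.0 - 4)/(8 - 4) × (5.0 - 6)/(8 - 6) × (5.0 - 10)/(8 - 10) = -0.312500
L_3(5.0) = (5.0 - 4)/(10 - 4) × (5.0 - 6)/(10 - 6) × (5.0 - 8)/(10 - 8) = 0.062500

P(5.0) = 10×L_0(5.0) + 14×L_1(5.0) + (-9)×L_2(5.0) + (-10)×L_3(5.0)
P(5.0) = 18.437500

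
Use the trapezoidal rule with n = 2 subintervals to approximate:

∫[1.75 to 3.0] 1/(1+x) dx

f(x) = 1/(1+x)
a = 1.75, b = 3.0, n = 2
h = (b - a)/n = 0.625000

Trapezoidal rule: (h/2)[f(x₀) + 2f(x₁) + 2f(x₂) + ... + f(xₙ)]

x_0 = 1.7500, f(x_0) = 0.363636, coefficient = 1
x_1 = 2.3750, f(x_1) = 0.296296, coefficient = 2
x_2 = 3.0000, f(x_2) = 0.250000, coefficient = 1

I ≈ (0.625000/2) × 1.206229 = 0.376947
Exact value: 0.374693
Error: 0.002253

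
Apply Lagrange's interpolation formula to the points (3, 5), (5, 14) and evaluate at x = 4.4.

Lagrange interpolation formula:
P(x) = Σ yᵢ × Lᵢ(x)
where Lᵢ(x) = Π_{j≠i} (x - xⱼ)/(xᵢ - xⱼ)

L_0(4.4) = (4.4 - 5)/(3 - 5) = 0.300000
L_1(4.4) = (4.4 - 3)/(5 - 3) = 0.700000

P(4.4) = 5×L_0(4.4) + 14×L_1(4.4)
P(4.4) = 11.300000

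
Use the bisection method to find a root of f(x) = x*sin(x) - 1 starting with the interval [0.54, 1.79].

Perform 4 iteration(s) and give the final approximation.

f(x) = x*sin(x) - 1
Initial interval: [0.54, 1.79]

Iteration 1:
  c_1 = (0.540000 + 1.790000)/2 = 1.165000
  f(c_1) = f(1.165000) = 0.070388
  f(a) × f(c) < 0, new interval: [0.540000, 1.165000]
Iteration 2:
  c_2 = (0.540000 + 1.165000)/2 = 0.852500
  f(c_2) = f(0.852500) = -0.358129
  f(a) × f(c) ≥ 0, new interval: [0.852500, 1.165000]
Iteration 3:
  c_3 = (0.852500 + 1.165000)/2 = 1.008750
  f(c_3) = f(1.008750) = -0.146430
  f(a) × f(c) ≥ 0, new interval: [1.008750, 1.165000]
Iteration 4:
  c_4 = (1.008750 + 1.165000)/2 = 1.086875
  f(c_4) = f(1.086875) = -0.037923
  f(a) × f(c) ≥ 0, new interval: [1.086875, 1.165000]

After 4 iteration(s), the approximation is c_4 = 1.086875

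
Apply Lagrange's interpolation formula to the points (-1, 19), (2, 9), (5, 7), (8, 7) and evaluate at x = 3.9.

Lagrange interpolation formula:
P(x) = Σ yᵢ × Lᵢ(x)
where Lᵢ(x) = Π_{j≠i} (x - xⱼ)/(xᵢ - xⱼ)

L_0(3.9) = (3.9 - 2)/(-1 - 2) × (3.9 - 5)/(-1 - 5) × (3.9 - 8)/(-1 - 8) = -0.052895
L_1(3.9) = (3.9 - (-1))/(2 - (-1)) × (3.9 - 5)/(2 - 5) × (3.9 - 8)/(2 - 8) = 0.409241
L_2(3.9) = (3.9 - (-1))/(5 - (-1)) × (3.9 - 2)/(5 - 2) × (3.9 - 8)/(5 - 8) = 0.706870
L_3(3.9) = (3.9 - (-1))/(8 - (-1)) × (3.9 - 2)/(8 - 2) × (3.9 - 5)/(8 - 5) = -0.063216

P(3.9) = 19×L_0(3.9) + 9×L_1(3.9) + 7×L_2(3.9) + 7×L_3(3.9)
P(3.9) = 7.183741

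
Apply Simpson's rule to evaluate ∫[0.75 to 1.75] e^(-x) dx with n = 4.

f(x) = e^(-x)
a = 0.75, b = 1.75, n = 4
h = (b - a)/n = 0.250000

Simpson's rule: (h/3)[f(x₀) + 4f(x₁) + 2f(x₂) + ... + f(xₙ)]

x_0 = 0.7500, f(x_0) = 0.472367, coefficient = 1
x_1 = 1.0000, f(x_1) = 0.367879, coefficient = 4
x_2 = 1.2500, f(x_2) = 0.286505, coefficient = 2
x_3 = 1.5000, f(x_3) = 0.223130, coefficient = 4
x_4 = 1.7500, f(x_4) = 0.173774, coefficient = 1

I ≈ (0.250000/3) × 3.583188 = 0.298599
Exact value: 0.298593
Error: 0.000006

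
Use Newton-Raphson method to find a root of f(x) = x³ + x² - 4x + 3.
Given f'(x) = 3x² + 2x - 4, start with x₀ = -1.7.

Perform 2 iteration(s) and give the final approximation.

f(x) = x³ + x² - 4x + 3
f'(x) = 3x² + 2x - 4
x₀ = -1.7

Newton-Raphson formula: x_{n+1} = x_n - f(x_n)/f'(x_n)

Iteration 1:
  f(-1.700000) = 7.777000
  f'(-1.700000) = 1.270000
  x_1 = -1.700000 - 7.777000/1.270000 = -7.823622
Iteration 2:
  f(-7.823622) = -383.373016
  f'(-7.823622) = 163.979942
  x_2 = -7.823622 - (-383.373016)/163.979942 = -5.485696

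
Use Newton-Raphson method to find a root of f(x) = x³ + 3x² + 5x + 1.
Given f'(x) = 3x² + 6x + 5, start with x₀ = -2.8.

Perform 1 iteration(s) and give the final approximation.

f(x) = x³ + 3x² + 5x + 1
f'(x) = 3x² + 6x + 5
x₀ = -2.8

Newton-Raphson formula: x_{n+1} = x_n - f(x_n)/f'(x_n)

Iteration 1:
  f(-2.800000) = -11.432000
  f'(-2.800000) = 11.720000
  x_1 = -2.800000 - (-11.432000)/11.720000 = -1.824573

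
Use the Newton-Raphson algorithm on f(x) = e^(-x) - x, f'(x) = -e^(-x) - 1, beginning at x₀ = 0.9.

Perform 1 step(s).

f(x) = e^(-x) - x
f'(x) = -e^(-x) - 1
x₀ = 0.9

Newton-Raphson formula: x_{n+1} = x_n - f(x_n)/f'(x_n)

Iteration 1:
  f(0.900000) = -0.493430
  f'(0.900000) = -1.406570
  x_1 = 0.900000 - (-0.493430)/(-1.406570) = 0.549196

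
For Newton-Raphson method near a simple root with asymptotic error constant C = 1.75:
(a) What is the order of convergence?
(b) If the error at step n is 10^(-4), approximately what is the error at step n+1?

(a) Newton-Raphson has quadratic (order 2) convergence near simple roots.
    This means |e_{n+1}| ≈ C|e_n|².

(b) With |e_n| = 10^(-4) and C = 1.75:
    |e_{n+1}| ≈ 1.75 × (10^(-4))² = 1.75 × 10^(-8)

(a) 2 (quadratic); (b) |e_{n+1}| ≈ 1.750e-08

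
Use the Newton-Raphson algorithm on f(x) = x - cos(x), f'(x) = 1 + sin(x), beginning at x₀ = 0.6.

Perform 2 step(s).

f(x) = x - cos(x)
f'(x) = 1 + sin(x)
x₀ = 0.6

Newton-Raphson formula: x_{n+1} = x_n - f(x_n)/f'(x_n)

Iteration 1:
  f(0.600000) = -0.225336
  f'(0.600000) = 1.564642
  x_1 = 0.600000 - (-0.225336)/1.564642 = 0.744017
Iteration 2:
  f(0.744017) = 0.008264
  f'(0.744017) = 1.677249
  x_2 = 0.744017 - 0.008264/1.677249 = 0.739090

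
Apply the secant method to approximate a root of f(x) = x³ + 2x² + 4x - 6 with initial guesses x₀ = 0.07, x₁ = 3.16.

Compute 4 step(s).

f(x) = x³ + 2x² + 4x - 6
x₀ = 0.07, x₁ = 3.16

Secant formula: x_{n+1} = x_n - f(x_n)(x_n - x_{n-1})/(f(x_n) - f(x_{n-1}))

Iteration 1:
  f(0.070000) = -5.709857
  f(3.160000) = 58.165696
  x_2 = 3.160000 - 58.165696×(3.160000 - 0.070000)/(58.165696 - (-5.709857))
       = 0.346216
Iteration 2:
  f(3.160000) = 58.165696
  f(0.346216) = -4.333905
  x_3 = 0.346216 - (-4.333905)×(0.346216 - 3.160000)/(-4.333905 - 58.165696)
       = 0.541332
Iteration 3:
  f(0.346216) = -4.333905
  f(0.541332) = -3.089958
  x_4 = 0.541332 - (-3.089958)×(0.541332 - 0.346216)/(-3.089958 - (-4.333905))
       = 1.026000
Iteration 4:
  f(0.541332) = -3.089958
  f(1.026000) = 1.289392
  x_5 = 1.026000 - 1.289392×(1.026000 - 0.541332)/(1.289392 - (-3.089958))
       = 0.883301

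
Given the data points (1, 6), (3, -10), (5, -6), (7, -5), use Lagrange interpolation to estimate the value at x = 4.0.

Lagrange interpolation formula:
P(x) = Σ yᵢ × Lᵢ(x)
where Lᵢ(x) = Π_{j≠i} (x - xⱼ)/(xᵢ - xⱼ)

L_0(4.0) = (4.0 - 3)/(1 - 3) × (4.0 - 5)/(1 - 5) × (4.0 - 7)/(1 - 7) = -0.062500
L_1(4.0) = (4.0 - 1)/(3 - 1) × (4.0 - 5)/(3 - 5) × (4.0 - 7)/(3 - 7) = 0.562500
L_2(4.0) = (4.0 - 1)/(5 - 1) × (4.0 - 3)/(5 - 3) × (4.0 - 7)/(5 - 7) = 0.562500
L_3(4.0) = (4.0 - 1)/(7 - 1) × (4.0 - 3)/(7 - 3) × (4.0 - 5)/(7 - 5) = -0.062500

P(4.0) = 6×L_0(4.0) + (-10)×L_1(4.0) + (-6)×L_2(4.0) + (-5)×L_3(4.0)
P(4.0) = -9.062500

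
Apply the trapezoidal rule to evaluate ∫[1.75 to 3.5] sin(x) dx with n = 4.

f(x) = sin(x)
a = 1.75, b = 3.5, n = 4
h = (b - a)/n = 0.437500

Trapezoidal rule: (h/2)[f(x₀) + 2f(x₁) + 2f(x₂) + ... + f(xₙ)]

x_0 = 1.7500, f(x_0) = 0.983986, coefficient = 1
x_1 = 2.1875, f(x_1) = 0.815789, coefficient = 2
x_2 = 2.6250, f(x_2) = 0.493920, coefficient = 2
x_3 = 3.0625, f(x_3) = 0.079010, coefficient = 2
x_4 = 3.5000, f(x_4) = -0.350783, coefficient = 1

I ≈ (0.437500/2) × 3.410642 = 0.746078
Exact value: 0.758211
Error: 0.012133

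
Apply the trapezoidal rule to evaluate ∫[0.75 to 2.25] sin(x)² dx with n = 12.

f(x) = sin(x)²
a = 0.75, b = 2.25, n = 12
h = (b - a)/n = 0.125000

Trapezoidal rule: (h/2)[f(x₀) + 2f(x₁) + 2f(x₂) + ... + f(xₙ)]

x_0 = 0.7500, f(x_0) = 0.464631, coefficient = 1
x_1 = 0.8750, f(x_1) = 0.589123, coefficient = 2
x_2 = 1.0000, f(x_2) = 0.708073, coefficient = 2
x_3 = 1.1250, f(x_3) = 0.814087, coefficient = 2
x_4 = 1.2500, f(x_4) = 0.900572, coefficient = 2
x_5 = 1.3750, f(x_5) = 0.962151, coefficient = 2
x_6 = 1.5000, f(x_6) = 0.994996, coefficient = 2
x_7 = 1.6250, f(x_7) = 0.997065, coefficient = 2
x_8 = 1.7500, f(x_8) = 0.968228, coefficient = 2
x_9 = 1.8750, f(x_9) = 0.910280, coefficient = 2
x_10 = 2.0000, f(x_10) = 0.826822, coefficient = 2
x_11 = 2.1250, f(x_11) = 0.723044, coefficient = 2
x_12 = 2.2500, f(x_12) = 0.605398, coefficient = 1

I ≈ (0.125000/2) × 19.858911 = 1.241182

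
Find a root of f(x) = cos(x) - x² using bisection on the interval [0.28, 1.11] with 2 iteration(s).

f(x) = cos(x) - x²
Initial interval: [0.28, 1.11]

Iteration 1:
  c_1 = (0.280000 + 1.110000)/2 = 0.695000
  f(c_1) = f(0.695000) = 0.285029
  f(a) × f(c) ≥ 0, new interval: [0.695000, 1.110000]
Iteration 2:
  c_2 = (0.695000 + 1.110000)/2 = 0.902500
  f(c_2) = f(0.902500) = -0.194857
  f(a) × f(c) < 0, new interval: [0.695000, 0.902500]

After 2 iteration(s), the approximation is c_2 = 0.902500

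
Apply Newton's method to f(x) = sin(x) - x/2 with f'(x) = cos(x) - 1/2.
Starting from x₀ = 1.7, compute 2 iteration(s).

f(x) = sin(x) - x/2
f'(x) = cos(x) - 1/2
x₀ = 1.7

Newton-Raphson formula: x_{n+1} = x_n - f(x_n)/f'(x_n)

Iteration 1:
  f(1.700000) = 0.141665
  f'(1.700000) = -0.628844
  x_1 = 1.700000 - 0.141665/(-0.628844) = 1.925278
Iteration 2:
  f(1.925278) = -0.024812
  f'(1.925278) = -0.847104
  x_2 = 1.925278 - (-0.024812)/(-0.847104) = 1.895987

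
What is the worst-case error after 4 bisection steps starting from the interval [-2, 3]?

Bisection error bound: |error| ≤ (b-a)/2^n
|error| ≤ (3 - (-2))/2^4 = 5/2^4
|error| ≤ 0.3125000000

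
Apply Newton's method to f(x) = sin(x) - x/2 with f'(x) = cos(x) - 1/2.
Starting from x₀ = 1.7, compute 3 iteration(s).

f(x) = sin(x) - x/2
f'(x) = cos(x) - 1/2
x₀ = 1.7

Newton-Raphson formula: x_{n+1} = x_n - f(x_n)/f'(x_n)

Iteration 1:
  f(1.700000) = 0.141665
  f'(1.700000) = -0.628844
  x_1 = 1.700000 - 0.141665/(-0.628844) = 1.925278
Iteration 2:
  f(1.925278) = -0.024812
  f'(1.925278) = -0.847104
  x_2 = 1.925278 - (-0.024812)/(-0.847104) = 1.895987
Iteration 3:
  f(1.895987) = -0.000404
  f'(1.895987) = -0.819490
  x_3 = 1.895987 - (-0.000404)/(-0.819490) = 1.895494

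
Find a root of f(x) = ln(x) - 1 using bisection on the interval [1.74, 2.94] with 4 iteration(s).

f(x) = ln(x) - 1
Initial interval: [1.74, 2.94]

Iteration 1:
  c_1 = (1.740000 + 2.940000)/2 = 2.340000
  f(c_1) = f(2.340000) = -0.149849
  f(a) × f(c) ≥ 0, new interval: [2.340000, 2.940000]
Iteration 2:
  c_2 = (2.340000 + 2.940000)/2 = 2.640000
  f(c_2) = f(2.640000) = -0.029221
  f(a) × f(c) ≥ 0, new interval: [2.640000, 2.940000]
Iteration 3:
  c_3 = (2.640000 + 2.940000)/2 = 2.790000
  f(c_3) = f(2.790000) = 0.026042
  f(a) × f(c) < 0, new interval: [2.640000, 2.790000]
Iteration 4:
  c_4 = (2.640000 + 2.790000)/2 = 2.715000
  f(c_4) = f(2.715000) = -0.001208
  f(a) × f(c) ≥ 0, new interval: [2.715000, 2.790000]

After 4 iteration(s), the approximation is c_4 = 2.715000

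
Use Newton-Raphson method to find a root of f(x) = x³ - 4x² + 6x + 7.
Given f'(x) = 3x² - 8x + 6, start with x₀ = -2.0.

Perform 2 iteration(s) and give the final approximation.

f(x) = x³ - 4x² + 6x + 7
f'(x) = 3x² - 8x + 6
x₀ = -2.0

Newton-Raphson formula: x_{n+1} = x_n - f(x_n)/f'(x_n)

Iteration 1:
  f(-2.000000) = -29.000000
  f'(-2.000000) = 34.000000
  x_1 = -2.000000 - (-29.000000)/34.000000 = -1.147059
Iteration 2:
  f(-1.147059) = -6.654564
  f'(-1.147059) = 19.123702
  x_2 = -1.147059 - (-6.654564)/19.123702 = -0.799084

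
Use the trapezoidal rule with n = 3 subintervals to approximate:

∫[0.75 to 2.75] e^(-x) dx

f(x) = e^(-x)
a = 0.75, b = 2.75, n = 3
h = (b - a)/n = 0.666667

Trapezoidal rule: (h/2)[f(x₀) + 2f(x₁) + 2f(x₂) + ... + f(xₙ)]

x_0 = 0.7500, f(x_0) = 0.472367, coefficient = 1
x_1 = 1.4167, f(x_1) = 0.242521, coefficient = 2
x_2 = 2.0833, f(x_2) = 0.124514, coefficient = 2
x_3 = 2.7500, f(x_3) = 0.063928, coefficient = 1

I ≈ (0.666667/2) × 1.270366 = 0.423455
Exact value: 0.408439
Error: 0.015016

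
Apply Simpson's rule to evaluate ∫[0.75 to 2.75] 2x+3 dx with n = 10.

f(x) = 2x+3
a = 0.75, b = 2.75, n = 10
h = (b - a)/n = 0.200000

Simpson's rule: (h/3)[f(x₀) + 4f(x₁) + 2f(x₂) + ... + f(xₙ)]

x_0 = 0.7500, f(x_0) = 4.500000, coefficient = 1
x_1 = 0.9500, f(x_1) = 4.900000, coefficient = 4
x_2 = 1.1500, f(x_2) = 5.300000, coefficient = 2
x_3 = 1.3500, f(x_3) = 5.700000, coefficient = 4
x_4 = 1.5500, f(x_4) = 6.100000, coefficient = 2
x_5 = 1.7500, f(x_5) = 6.500000, coefficient = 4
x_6 = 1.9500, f(x_6) = 6.900000, coefficient = 2
x_7 = 2.1500, f(x_7) = 7.300000, coefficient = 4
x_8 = 2.3500, f(x_8) = 7.700000, coefficient = 2
x_9 = 2.5500, f(x_9) = 8.100000, coefficient = 4
x_10 = 2.7500, f(x_10) = 8.500000, coefficient = 1

I ≈ (0.200000/3) × 195.000000 = 13.000000
Exact value: 13.000000
Error: 0.000000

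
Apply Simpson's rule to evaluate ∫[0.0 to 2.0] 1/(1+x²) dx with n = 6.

f(x) = 1/(1+x²)
a = 0.0, b = 2.0, n = 6
h = (b - a)/n = 0.333333

Simpson's rule: (h/3)[f(x₀) + 4f(x₁) + 2f(x₂) + ... + f(xₙ)]

x_0 = 0.0000, f(x_0) = 1.000000, coefficient = 1
x_1 = 0.3333, f(x_1) = 0.900000, coefficient = 4
x_2 = 0.6667, f(x_2) = 0.692308, coefficient = 2
x_3 = 1.0000, f(x_3) = 0.500000, coefficient = 4
x_4 = 1.3333, f(x_4) = 0.360000, coefficient = 2
x_5 = 1.6667, f(x_5) = 0.264706, coefficient = 4
x_6 = 2.0000, f(x_6) = 0.200000, coefficient = 1

I ≈ (0.333333/3) × 9.963439 = 1.107049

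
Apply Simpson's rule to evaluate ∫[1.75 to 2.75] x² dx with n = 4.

f(x) = x²
a = 1.75, b = 2.75, n = 4
h = (b - a)/n = 0.250000

Simpson's rule: (h/3)[f(x₀) + 4f(x₁) + 2f(x₂) + ... + f(xₙ)]

x_0 = 1.7500, f(x_0) = 3.062500, coefficient = 1
x_1 = 2.0000, f(x_1) = 4.000000, coefficient = 4
x_2 = 2.2500, f(x_2) = 5.062500, coefficient = 2
x_3 = 2.5000, f(x_3) = 6.250000, coefficient = 4
x_4 = 2.7500, f(x_4) = 7.562500, coefficient = 1

I ≈ (0.250000/3) × 61.750000 = 5.145833
Exact value: 5.145833
Error: 0.000000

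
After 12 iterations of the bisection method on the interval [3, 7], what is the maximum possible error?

Bisection error bound: |error| ≤ (b-a)/2^n
|error| ≤ (7 - 3)/2^12 = 4/2^12
|error| ≤ 0.0009765625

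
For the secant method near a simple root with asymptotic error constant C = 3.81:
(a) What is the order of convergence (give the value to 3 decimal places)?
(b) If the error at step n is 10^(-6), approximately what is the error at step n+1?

(a) Secant method has superlinear convergence with order φ = (1+√5)/2 ≈ 1.618.
    This means |e_{n+1}| ≈ C|e_n|^1.618.

(b) With |e_n| = 10^(-6) and C = 3.81:
    |e_{n+1}| ≈ 3.81 × (10^(-6))^1.618 = 3.81 × 10^(-9.71)

(a) ≈ 1.618 (golden ratio); (b) |e_{n+1}| ≈ 7.460e-10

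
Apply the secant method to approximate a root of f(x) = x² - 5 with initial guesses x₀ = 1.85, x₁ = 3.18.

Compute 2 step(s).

f(x) = x² - 5
x₀ = 1.85, x₁ = 3.18

Secant formula: x_{n+1} = x_n - f(x_n)(x_n - x_{n-1})/(f(x_n) - f(x_{n-1}))

Iteration 1:
  f(1.850000) = -1.577500
  f(3.180000) = 5.112400
  x_2 = 3.180000 - 5.112400×(3.180000 - 1.850000)/(5.112400 - (-1.577500))
       = 2.163618
Iteration 2:
  f(3.180000) = 5.112400
  f(2.163618) = -0.318756
  x_3 = 2.163618 - (-0.318756)×(2.163618 - 3.180000)/(-0.318756 - 5.112400)
       = 2.223270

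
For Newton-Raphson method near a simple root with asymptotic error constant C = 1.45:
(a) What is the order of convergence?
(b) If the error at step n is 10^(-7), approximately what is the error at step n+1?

(a) Newton-Raphson has quadratic (order 2) convergence near simple roots.
    This means |e_{n+1}| ≈ C|e_n|².

(b) With |e_n| = 10^(-7) and C = 1.45:
    |e_{n+1}| ≈ 1.45 × (10^(-7))² = 1.45 × 10^(-14)

(a) 2 (quadratic); (b) |e_{n+1}| ≈ 1.450e-14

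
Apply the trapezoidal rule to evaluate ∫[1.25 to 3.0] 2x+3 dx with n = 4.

f(x) = 2x+3
a = 1.25, b = 3.0, n = 4
h = (b - a)/n = 0.437500

Trapezoidal rule: (h/2)[f(x₀) + 2f(x₁) + 2f(x₂) + ... + f(xₙ)]

x_0 = 1.2500, f(x_0) = 5.500000, coefficient = 1
x_1 = 1.6875, f(x_1) = 6.375000, coefficient = 2
x_2 = 2.1250, f(x_2) = 7.250000, coefficient = 2
x_3 = 2.5625, f(x_3) = 8.125000, coefficient = 2
x_4 = 3.0000, f(x_4) = 9.000000, coefficient = 1

I ≈ (0.437500/2) × 58.000000 = 12.687500
Exact value: 12.687500
Error: 0.000000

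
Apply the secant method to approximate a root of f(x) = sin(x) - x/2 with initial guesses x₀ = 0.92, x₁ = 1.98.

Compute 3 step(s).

f(x) = sin(x) - x/2
x₀ = 0.92, x₁ = 1.98

Secant formula: x_{n+1} = x_n - f(x_n)(x_n - x_{n-1})/(f(x_n) - f(x_{n-1}))

Iteration 1:
  f(0.920000) = 0.335602
  f(1.980000) = -0.072562
  x_2 = 1.980000 - (-0.072562)×(1.980000 - 0.920000)/(-0.072562 - 0.335602)
       = 1.791557
Iteration 2:
  f(1.980000) = -0.072562
  f(1.791557) = 0.079953
  x_3 = 1.791557 - 0.079953×(1.791557 - 1.980000)/(0.079953 - (-0.072562))
       = 1.890344
Iteration 3:
  f(1.791557) = 0.079953
  f(1.890344) = 0.004205
  x_4 = 1.890344 - 0.004205×(1.890344 - 1.791557)/(0.004205 - 0.079953)
       = 1.895829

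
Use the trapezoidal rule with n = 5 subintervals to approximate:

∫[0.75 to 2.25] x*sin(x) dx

f(x) = x*sin(x)
a = 0.75, b = 2.25, n = 5
h = (b - a)/n = 0.300000

Trapezoidal rule: (h/2)[f(x₀) + 2f(x₁) + 2f(x₂) + ... + f(xₙ)]

x_0 = 0.7500, f(x_0) = 0.511229, coefficient = 1
x_1 = 1.0500, f(x_1) = 0.910794, coefficient = 2
x_2 = 1.3500, f(x_2) = 1.317227, coefficient = 2
x_3 = 1.6500, f(x_3) = 1.644827, coefficient = 2
x_4 = 1.9500, f(x_4) = 1.811471, coefficient = 2
x_5 = 2.2500, f(x_5) = 1.750665, coefficient = 1

I ≈ (0.300000/2) × 13.630533 = 2.044580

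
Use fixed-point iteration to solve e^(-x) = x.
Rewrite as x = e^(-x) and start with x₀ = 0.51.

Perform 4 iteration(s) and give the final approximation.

Equation: e^(-x) = x
Fixed-point form: x = e^(-x)
x₀ = 0.51

x_1 = g(0.510000) = 0.600496
x_2 = g(0.600496) = 0.548540
x_3 = g(0.548540) = 0.577793
x_4 = g(0.577793) = 0.561135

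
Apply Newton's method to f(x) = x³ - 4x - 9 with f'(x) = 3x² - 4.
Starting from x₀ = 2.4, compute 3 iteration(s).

f(x) = x³ - 4x - 9
f'(x) = 3x² - 4
x₀ = 2.4

Newton-Raphson formula: x_{n+1} = x_n - f(x_n)/f'(x_n)

Iteration 1:
  f(2.400000) = -4.776000
  f'(2.400000) = 13.280000
  x_1 = 2.400000 - (-4.776000)/13.280000 = 2.759639
Iteration 2:
  f(2.759639) = 0.977763
  f'(2.759639) = 18.846815
  x_2 = 2.759639 - 0.977763/18.846815 = 2.707759
Iteration 3:
  f(2.707759) = 0.022143
  f'(2.707759) = 17.995878
  x_3 = 2.707759 - 0.022143/17.995878 = 2.706529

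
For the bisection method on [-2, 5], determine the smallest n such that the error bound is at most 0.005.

We need (b-a)/2^n ≤ 0.005
(5 - (-2))/2^n ≤ 0.005
7/2^n ≤ 0.005
2^n ≥ 1400
n ≥ log₂(1400) = 10.45
n ≥ 11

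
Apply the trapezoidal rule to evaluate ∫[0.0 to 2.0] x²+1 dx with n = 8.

f(x) = x²+1
a = 0.0, b = 2.0, n = 8
h = (b - a)/n = 0.250000

Trapezoidal rule: (h/2)[f(x₀) + 2f(x₁) + 2f(x₂) + ... + f(xₙ)]

x_0 = 0.0000, f(x_0) = 1.000000, coefficient = 1
x_1 = 0.2500, f(x_1) = 1.062500, coefficient = 2
x_2 = 0.5000, f(x_2) = 1.250000, coefficient = 2
x_3 = 0.7500, f(x_3) = 1.562500, coefficient = 2
x_4 = 1.0000, f(x_4) = 2.000000, coefficient = 2
x_5 = 1.2500, f(x_5) = 2.562500, coefficient = 2
x_6 = 1.5000, f(x_6) = 3.250000, coefficient = 2
x_7 = 1.7500, f(x_7) = 4.062500, coefficient = 2
x_8 = 2.0000, f(x_8) = 5.000000, coefficient = 1

I ≈ (0.250000/2) × 37.500000 = 4.687500
Exact value: 4.666667
Error: 0.020833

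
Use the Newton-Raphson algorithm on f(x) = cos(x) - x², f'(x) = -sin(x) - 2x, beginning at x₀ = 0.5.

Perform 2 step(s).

f(x) = cos(x) - x²
f'(x) = -sin(x) - 2x
x₀ = 0.5

Newton-Raphson formula: x_{n+1} = x_n - f(x_n)/f'(x_n)

Iteration 1:
  f(0.500000) = 0.627583
  f'(0.500000) = -1.479426
  x_1 = 0.500000 - 0.627583/(-1.479426) = 0.924207
Iteration 2:
  f(0.924207) = -0.251691
  f'(0.924207) = -2.646557
  x_2 = 0.924207 - (-0.251691)/(-2.646557) = 0.829106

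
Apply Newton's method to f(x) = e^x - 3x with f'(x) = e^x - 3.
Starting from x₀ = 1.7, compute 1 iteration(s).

f(x) = e^x - 3x
f'(x) = e^x - 3
x₀ = 1.7

Newton-Raphson formula: x_{n+1} = x_n - f(x_n)/f'(x_n)

Iteration 1:
  f(1.700000) = 0.373947
  f'(1.700000) = 2.473947
  x_1 = 1.700000 - 0.373947/2.473947 = 1.548846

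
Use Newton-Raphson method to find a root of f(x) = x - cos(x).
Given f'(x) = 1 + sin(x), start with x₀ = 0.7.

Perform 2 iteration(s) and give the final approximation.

f(x) = x - cos(x)
f'(x) = 1 + sin(x)
x₀ = 0.7

Newton-Raphson formula: x_{n+1} = x_n - f(x_n)/f'(x_n)

Iteration 1:
  f(0.700000) = -0.064842
  f'(0.700000) = 1.644218
  x_1 = 0.700000 - (-0.064842)/1.644218 = 0.739436
Iteration 2:
  f(0.739436) = 0.000588
  f'(0.739436) = 1.673872
  x_2 = 0.739436 - 0.000588/1.673872 = 0.739085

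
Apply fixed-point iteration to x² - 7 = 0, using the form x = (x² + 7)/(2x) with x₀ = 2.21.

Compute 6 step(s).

Equation: x² - 7 = 0
Fixed-point form: x = (x² + 7)/(2x)
x₀ = 2.21

x_1 = g(2.210000) = 2.688710
x_2 = g(2.688710) = 2.646095
x_3 = g(2.646095) = 2.645751
x_4 = g(2.645751) = 2.645751
x_5 = g(2.645751) = 2.645751
x_6 = g(2.645751) = 2.645751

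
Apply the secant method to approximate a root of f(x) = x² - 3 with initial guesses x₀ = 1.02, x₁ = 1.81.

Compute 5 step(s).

f(x) = x² - 3
x₀ = 1.02, x₁ = 1.81

Secant formula: x_{n+1} = x_n - f(x_n)(x_n - x_{n-1})/(f(x_n) - f(x_{n-1}))

Iteration 1:
  f(1.020000) = -1.959600
  f(1.810000) = 0.276100
  x_2 = 1.810000 - 0.276100×(1.810000 - 1.020000)/(0.276100 - (-1.959600))
       = 1.712438
Iteration 2:
  f(1.810000) = 0.276100
  f(1.712438) = -0.067556
  x_3 = 1.712438 - (-0.067556)×(1.712438 - 1.810000)/(-0.067556 - 0.276100)
       = 1.731617
Iteration 3:
  f(1.712438) = -0.067556
  f(1.731617) = -0.001503
  x_4 = 1.731617 - (-0.001503)×(1.731617 - 1.712438)/(-0.001503 - (-0.067556))
       = 1.732053
Iteration 4:
  f(1.731617) = -0.001503
  f(1.732053) = 0.000009
  x_5 = 1.732053 - 0.000009×(1.732053 - 1.731617)/(0.000009 - (-0.001503))
       = 1.732051
Iteration 5:
  f(1.732053) = 0.000009
  f(1.732051) = 0.000000
  x_6 = 1.732051 - 0.000000×(1.732051 - 1.732053)/(0.000000 - 0.000009)
       = 1.732051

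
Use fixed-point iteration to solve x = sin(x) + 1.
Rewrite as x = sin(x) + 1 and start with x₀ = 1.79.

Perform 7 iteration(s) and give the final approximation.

Equation: x = sin(x) + 1
Fixed-point form: x = sin(x) + 1
x₀ = 1.79

x_1 = g(1.790000) = 1.976071
x_2 = g(1.976071) = 1.918994
x_3 = g(1.918994) = 1.939989
x_4 = g(1.939989) = 1.932619
x_5 = g(1.932619) = 1.935253
x_6 = g(1.935253) = 1.934317
x_7 = g(1.934317) = 1.934651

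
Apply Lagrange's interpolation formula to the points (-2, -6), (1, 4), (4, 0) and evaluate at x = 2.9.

Lagrange interpolation formula:
P(x) = Σ yᵢ × Lᵢ(x)
where Lᵢ(x) = Π_{j≠i} (x - xⱼ)/(xᵢ - xⱼ)

L_0(2.9) = (2.9 - 1)/(-2 - 1) × (2.9 - 4)/(-2 - 4) = -0.116111
L_1(2.9) = (2.9 - (-2))/(1 - (-2)) × (2.9 - 4)/(1 - 4) = 0.598889
L_2(2.9) = (2.9 - (-2))/(4 - (-2)) × (2.9 - 1)/(4 - 1) = 0.517222

P(2.9) = (-6)×L_0(2.9) + 4×L_1(2.9) + 0×L_2(2.9)
P(2.9) = 3.092222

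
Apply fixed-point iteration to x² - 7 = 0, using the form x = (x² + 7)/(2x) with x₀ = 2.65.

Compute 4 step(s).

Equation: x² - 7 = 0
Fixed-point form: x = (x² + 7)/(2x)
x₀ = 2.65

x_1 = g(2.650000) = 2.645755
x_2 = g(2.645755) = 2.645751
x_3 = g(2.645751) = 2.645751
x_4 = g(2.645751) = 2.645751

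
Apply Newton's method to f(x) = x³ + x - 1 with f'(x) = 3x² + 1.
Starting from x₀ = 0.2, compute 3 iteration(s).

f(x) = x³ + x - 1
f'(x) = 3x² + 1
x₀ = 0.2

Newton-Raphson formula: x_{n+1} = x_n - f(x_n)/f'(x_n)

Iteration 1:
  f(0.200000) = -0.792000
  f'(0.200000) = 1.120000
  x_1 = 0.200000 - (-0.792000)/1.120000 = 0.907143
Iteration 2:
  f(0.907143) = 0.653638
  f'(0.907143) = 3.468724
  x_2 = 0.907143 - 0.653638/3.468724 = 0.718705
Iteration 3:
  f(0.718705) = 0.089943
  f'(0.718705) = 2.549612
  x_3 = 0.718705 - 0.089943/2.549612 = 0.683428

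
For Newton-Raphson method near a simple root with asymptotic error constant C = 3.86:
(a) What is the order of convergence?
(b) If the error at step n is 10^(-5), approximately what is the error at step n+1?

(a) Newton-Raphson has quadratic (order 2) convergence near simple roots.
    This means |e_{n+1}| ≈ C|e_n|².

(b) With |e_n| = 10^(-5) and C = 3.86:
    |e_{n+1}| ≈ 3.86 × (10^(-5))² = 3.86 × 10^(-10)

(a) 2 (quadratic); (b) |e_{n+1}| ≈ 3.860e-10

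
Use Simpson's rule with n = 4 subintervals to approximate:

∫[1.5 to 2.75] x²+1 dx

f(x) = x²+1
a = 1.5, b = 2.75, n = 4
h = (b - a)/n = 0.312500

Simpson's rule: (h/3)[f(x₀) + 4f(x₁) + 2f(x₂) + ... + f(xₙ)]

x_0 = 1.5000, f(x_0) = 3.250000, coefficient = 1
x_1 = 1.8125, f(x_1) = 4.285156, coefficient = 4
x_2 = 2.1250, f(x_2) = 5.515625, coefficient = 2
x_3 = 2.4375, f(x_3) = 6.941406, coefficient = 4
x_4 = 2.7500, f(x_4) = 8.562500, coefficient = 1

I ≈ (0.312500/3) × 67.750000 = 7.057292
Exact value: 7.057292
Error: 0.000000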